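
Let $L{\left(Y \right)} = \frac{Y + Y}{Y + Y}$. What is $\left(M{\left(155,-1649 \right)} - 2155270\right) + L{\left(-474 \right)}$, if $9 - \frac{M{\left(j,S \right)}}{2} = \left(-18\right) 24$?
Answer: $-2154387$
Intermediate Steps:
$M{\left(j,S \right)} = 882$ ($M{\left(j,S \right)} = 18 - 2 \left(\left(-18\right) 24\right) = 18 - -864 = 18 + 864 = 882$)
$L{\left(Y \right)} = 1$ ($L{\left(Y \right)} = \frac{2 Y}{2 Y} = 2 Y \frac{1}{2 Y} = 1$)
$\left(M{\left(155,-1649 \right)} - 2155270\right) + L{\left(-474 \right)} = \left(882 - 2155270\right) + 1 = -2154388 + 1 = -2154387$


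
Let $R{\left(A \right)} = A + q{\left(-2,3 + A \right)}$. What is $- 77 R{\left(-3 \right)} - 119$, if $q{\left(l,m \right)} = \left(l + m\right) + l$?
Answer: $420$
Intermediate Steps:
$q{\left(l,m \right)} = m + 2 l$
$R{\left(A \right)} = -1 + 2 A$ ($R{\left(A \right)} = A + \left(\left(3 + A\right) + 2 \left(-2\right)\right) = A + \left(\left(3 + A\right) - 4\right) = A + \left(-1 + A\right) = -1 + 2 A$)
$- 77 R{\left(-3 \right)} - 119 = - 77 \left(-1 + 2 \left(-3\right)\right) - 119 = - 77 \left(-1 - 6\right) - 119 = \left(-77\right) \left(-7\right) - 119 = 539 - 119 = 420$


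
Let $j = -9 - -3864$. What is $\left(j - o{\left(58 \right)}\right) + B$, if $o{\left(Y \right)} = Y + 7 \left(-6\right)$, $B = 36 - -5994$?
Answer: $9869$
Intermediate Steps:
$B = 6030$ ($B = 36 + 5994 = 6030$)
$o{\left(Y \right)} = -42 + Y$ ($o{\left(Y \right)} = Y - 42 = -42 + Y$)
$j = 3855$ ($j = -9 + 3864 = 3855$)
$\left(j - o{\left(58 \right)}\right) + B = \left(3855 - \left(-42 + 58\right)\right) + 6030 = \left(3855 - 16\right) + 6030 = 3839 + 6030 = 9869$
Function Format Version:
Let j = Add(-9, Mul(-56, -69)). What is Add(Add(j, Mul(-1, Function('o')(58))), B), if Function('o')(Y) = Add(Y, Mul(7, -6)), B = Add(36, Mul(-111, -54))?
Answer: 9869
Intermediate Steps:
B = 6030 (B = Add(36, 5994) = 6030)
Function('o')(Y) = Add(-42, Y) (Function('o')(Y) = Add(Y, -42) = Add(-42, Y))
j = 3855 (j = Add(-9, 3864) = 3855)
Add(Add(j, Mul(-1, Function('o')(58))), B) = Add(Add(3855, Mul(-1, Add(-42, 58))), 6030) = Add(Add(3855, Mul(-1, 16)), 6030) = Add(Add(3855, -16), 6030) = Add(3839, 6030) = 9869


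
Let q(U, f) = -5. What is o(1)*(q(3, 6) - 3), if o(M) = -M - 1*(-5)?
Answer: -32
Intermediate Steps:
o(M) = 5 - M (o(M) = -M + 5 = 5 - M)
o(1)*(q(3, 6) - 3) = (5 - 1*1)*(-5 - 3) = (5 - 1)*(-8) = 4*(-8) = -32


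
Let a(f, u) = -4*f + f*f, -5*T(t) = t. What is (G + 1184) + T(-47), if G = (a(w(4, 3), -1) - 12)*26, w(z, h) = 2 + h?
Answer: 5057/5 ≈ 1011.4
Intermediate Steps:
T(t) = -t/5
a(f, u) = f**2 - 4*f (a(f, u) = -4*f + f**2 = f**2 - 4*f)
G = -182 (G = ((2 + 3)*(-4 + (2 + 3)) - 12)*26 = (5*(-4 + 5) - 12)*26 = (5*1 - 12)*26 = (5 - 12)*26 = -7*26 = -182)
(G + 1184) + T(-47) = (-182 + 1184) - 1/5*(-47) = 1002 + 47/5 = 5057/5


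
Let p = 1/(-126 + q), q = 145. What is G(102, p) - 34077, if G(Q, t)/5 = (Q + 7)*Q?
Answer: 21513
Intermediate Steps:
p = 1/19 (p = 1/(-126 + 145) = 1/19 ≈ 0.052632)
G(Q, t) = 5*Q*(7 + Q) (G(Q, t) = 5*((Q + 7)*Q) = 5*((7 + Q)*Q) = 5*(Q*(7 + Q)) = 5*Q*(7 + Q))
G(102, p) - 34077 = 5*102*(7 + 102) - 34077 = 5*102*109 - 34077 = 55590 - 34077 = 21513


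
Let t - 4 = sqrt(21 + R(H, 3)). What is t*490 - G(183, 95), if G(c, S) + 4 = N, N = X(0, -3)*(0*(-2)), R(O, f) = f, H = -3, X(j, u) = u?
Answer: 1964 + 980*sqrt(6) ≈ 4364.5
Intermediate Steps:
N = 0 (N = -0*(-2) = -3*0 = 0)
G(c, S) = -4 (G(c, S) = -4 + 0 = -4)
t = 4 + 2*sqrt(6) (t = 4 + sqrt(21 + 3) = 4 + sqrt(24) = 4 + 2*sqrt(6) ≈ 8.8990)
t*490 - G(183, 95) = (4 + 2*sqrt(6))*490 - 1*(-4) = (1960 + 980*sqrt(6)) + 4 = 1964 + 980*sqrt(6)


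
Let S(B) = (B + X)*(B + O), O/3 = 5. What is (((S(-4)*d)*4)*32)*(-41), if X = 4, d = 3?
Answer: 0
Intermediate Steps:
O = 15 (O = 3*5 = 15)
S(B) = (4 + B)*(15 + B) (S(B) = (B + 4)*(B + 15) = (4 + B)*(15 + B))
(((S(-4)*d)*4)*32)*(-41) = ((((60 + (-4)² + 19*(-4))*3)*4)*32)*(-41) = ((((60 + 16 - 76)*3)*4)*32)*(-41) = (((0*3)*4)*32)*(-41) = ((0*4)*32)*(-41) = (0*32)*(-41) = 0*(-41) = 0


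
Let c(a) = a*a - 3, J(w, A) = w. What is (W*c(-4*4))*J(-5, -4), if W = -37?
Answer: 46805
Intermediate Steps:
c(a) = -3 + a² (c(a) = a² - 3 = -3 + a²)
(W*c(-4*4))*J(-5, -4) = -37*(-3 + (-4*4)²)*(-5) = -37*(-3 + (-16)²)*(-5) = -37*(-3 + 256)*(-5) = -37*253*(-5) = -9361*(-5) = 46805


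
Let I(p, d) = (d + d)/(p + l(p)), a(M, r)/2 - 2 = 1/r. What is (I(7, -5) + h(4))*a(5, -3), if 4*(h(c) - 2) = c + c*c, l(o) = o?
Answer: 440/21 ≈ 20.952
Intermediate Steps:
a(M, r) = 4 + 2/r
h(c) = 2 + c/4 + c²/4 (h(c) = 2 + (c + c*c)/4 = 2 + (c + c²)/4 = 2 + (c/4 + c²/4) = 2 + c/4 + c²/4)
I(p, d) = d/p (I(p, d) = (d + d)/(p + p) = (2*d)/((2*p)) = (2*d)*(1/(2*p)) = d/p)
(I(7, -5) + h(4))*a(5, -3) = (-5/7 + (2 + (¼)*4 + (¼)*4²))*(4 + 2/(-3)) = (-5*⅐ + (2 + 1 + (¼)*16))*(4 + 2*(-⅓)) = (-5/7 + (2 + 1 + 4))*(4 - ⅔) = (-5/7 + 7)*(10/3) = (44/7)*(10/3) = 440/21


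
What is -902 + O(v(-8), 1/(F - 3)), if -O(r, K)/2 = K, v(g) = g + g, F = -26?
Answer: -26156/29 ≈ -901.93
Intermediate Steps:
v(g) = 2*g
O(r, K) = -2*K
-902 + O(v(-8), 1/(F - 3)) = -902 - 2/(-26 - 3) = -902 - 2/(-29) = -902 - 2*(-1/29) = -902 + 2/29 = -26156/29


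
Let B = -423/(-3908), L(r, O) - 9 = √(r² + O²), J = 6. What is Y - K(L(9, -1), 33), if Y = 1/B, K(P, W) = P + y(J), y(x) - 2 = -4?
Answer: 947/423 - √82 ≈ -6.8166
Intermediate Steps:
y(x) = -2 (y(x) = 2 - 4 = -2)
L(r, O) = 9 + √(O² + r²) (L(r, O) = 9 + √(r² + O²) = 9 + √(O² + r²))
K(P, W) = -2 + P (K(P, W) = P - 2 = -2 + P)
B = 423/3908 (B = -423*(-1/3908) = 423/3908 ≈ 0.10824)
Y = 3908/423 (Y = 1/(423/3908) = 3908/423 ≈ 9.2388)
Y - K(L(9, -1), 33) = 3908/423 - (-2 + (9 + √((-1)² + 9²))) = 3908/423 - (-2 + (9 + √(1 + 81))) = 3908/423 - (-2 + (9 + √82)) = 3908/423 - (7 + √82) = 3908/423 + (-7 - √82) = 947/423 - √82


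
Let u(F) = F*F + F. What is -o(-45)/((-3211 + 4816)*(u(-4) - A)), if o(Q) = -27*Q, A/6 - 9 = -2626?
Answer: -1/20758 ≈ -4.8174e-5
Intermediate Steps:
A = -15702 (A = 54 + 6*(-2626) = 54 - 15756 = -15702)
u(F) = F + F**2 (u(F) = F**2 + F = F + F**2)
-o(-45)/((-3211 + 4816)*(u(-4) - A)) = -(-27*(-45))/((-3211 + 4816)*(-4*(1 - 4) - 1*(-15702))) = -1215/(1605*(-4*(-3) + 15702)) = -1215/(1605*(12 + 15702)) = -1215/(1605*15714) = -1215/25220970 = -1*1/20758 = -1/20758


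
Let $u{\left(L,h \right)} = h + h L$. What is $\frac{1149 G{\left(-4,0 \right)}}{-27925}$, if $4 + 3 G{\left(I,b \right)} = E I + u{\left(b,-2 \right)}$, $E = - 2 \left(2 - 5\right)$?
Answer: $\frac{2298}{5585} \approx 0.41146$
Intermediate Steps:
$u{\left(L,h \right)} = h + L h$
$E = 6$ ($E = \left(-2\right) \left(-3\right) = 6$)
$G{\left(I,b \right)} = -2 + 2 I - \frac{2 b}{3}$ ($G{\left(I,b \right)} = - \frac{4}{3} + \frac{6 I - 2 \left(1 + b\right)}{3} = - \frac{4}{3} + \frac{6 I - \left(2 + 2 b\right)}{3} = - \frac{4}{3} + \frac{-2 - 2 b + 6 I}{3} = - \frac{4}{3} - \left(\frac{2}{3} - 2 I + \frac{2 b}{3}\right) = -2 + 2 I - \frac{2 b}{3}$)
$\frac{1149 G{\left(-4,0 \right)}}{-27925} = \frac{1149 \left(-2 + 2 \left(-4\right) - 0\right)}{-27925} = 1149 \left(-2 - 8 + 0\right) \left(- \frac{1}{27925}\right) = 1149 \left(-10\right) \left(- \frac{1}{27925}\right) = \left(-11490\right) \left(- \frac{1}{27925}\right) = \frac{2298}{5585}$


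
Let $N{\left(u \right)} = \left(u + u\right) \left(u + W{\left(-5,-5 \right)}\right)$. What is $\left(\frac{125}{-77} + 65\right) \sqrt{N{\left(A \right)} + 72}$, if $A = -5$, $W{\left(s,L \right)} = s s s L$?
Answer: $\frac{19520 i \sqrt{383}}{77} \approx 4961.2 i$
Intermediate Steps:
$W{\left(s,L \right)} = L s^{3}$ ($W{\left(s,L \right)} = s s^{2} L = s^{3} L = L s^{3}$)
$N{\left(u \right)} = 2 u \left(625 + u\right)$ ($N{\left(u \right)} = \left(u + u\right) \left(u - 5 \left(-5\right)^{3}\right) = 2 u \left(u - -625\right) = 2 u \left(u + 625\right) = 2 u \left(625 + u\right)$)
$\left(\frac{125}{-77} + 65\right) \sqrt{N{\left(A \right)} + 72} = \left(\frac{125}{-77} + 65\right) \sqrt{2 \left(-5\right) \left(625 - 5\right) + 72} = \left(125 \left(- \frac{1}{77}\right) + 65\right) \sqrt{2 \left(-5\right) 620 + 72} = \left(- \frac{125}{77} + 65\right) \sqrt{-6200 + 72} = \frac{4880 \sqrt{-6128}}{77} = \frac{4880 \cdot 4 i \sqrt{383}}{77} = \frac{19520 i \sqrt{383}}{77}$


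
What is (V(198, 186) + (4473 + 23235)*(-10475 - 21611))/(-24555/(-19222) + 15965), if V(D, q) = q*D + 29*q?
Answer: -17088293913852/306903785 ≈ -55680.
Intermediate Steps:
V(D, q) = 29*q + D*q (V(D, q) = D*q + 29*q = 29*q + D*q)
(V(198, 186) + (4473 + 23235)*(-10475 - 21611))/(-24555/(-19222) + 15965) = (186*(29 + 198) + (4473 + 23235)*(-10475 - 21611))/(-24555/(-19222) + 15965) = (186*227 + 27708*(-32086))/(-24555*(-1/19222) + 15965) = (42222 - 889038888)/(24555/19222 + 15965) = -888996666/306903785/19222 = -888996666*19222/306903785 = -17088293913852/306903785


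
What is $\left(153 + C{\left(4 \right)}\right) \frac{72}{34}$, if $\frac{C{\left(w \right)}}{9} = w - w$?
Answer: $324$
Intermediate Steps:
$C{\left(w \right)} = 0$ ($C{\left(w \right)} = 9 \left(w - w\right) = 9 \cdot 0 = 0$)
$\left(153 + C{\left(4 \right)}\right) \frac{72}{34} = \left(153 + 0\right) \frac{72}{34} = 153 \cdot 72 \cdot \frac{1}{34} = 153 \cdot \frac{36}{17} = 324$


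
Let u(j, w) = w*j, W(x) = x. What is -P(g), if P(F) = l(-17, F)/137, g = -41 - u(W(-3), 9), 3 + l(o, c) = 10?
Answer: -7/137 ≈ -0.051095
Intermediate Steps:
l(o, c) = 7 (l(o, c) = -3 + 10 = 7)
u(j, w) = j*w
g = -14 (g = -41 - (-3)*9 = -41 - 1*(-27) = -41 + 27 = -14)
P(F) = 7/137
-P(g) = -1*7/137 = -7/137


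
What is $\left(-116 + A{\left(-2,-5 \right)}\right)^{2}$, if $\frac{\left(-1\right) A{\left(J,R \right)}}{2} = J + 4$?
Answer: $14400$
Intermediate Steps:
$A{\left(J,R \right)} = -8 - 2 J$ ($A{\left(J,R \right)} = - 2 \left(J + 4\right) = - 2 \left(4 + J\right) = -8 - 2 J$)
$\left(-116 + A{\left(-2,-5 \right)}\right)^{2} = \left(-116 - 4\right)^{2} = \left(-120\right)^{2} = 14400$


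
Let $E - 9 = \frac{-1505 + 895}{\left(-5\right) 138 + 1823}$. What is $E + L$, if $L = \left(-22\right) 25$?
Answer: $- \frac{613563}{1133} \approx -541.54$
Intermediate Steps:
$L = -550$
$E = \frac{9587}{1133}$ ($E = 9 + \frac{-1505 + 895}{\left(-5\right) 138 + 1823} = 9 - \frac{610}{-690 + 1823} = 9 - \frac{610}{1133} = \frac{9587}{1133} \approx 8.4616$)
$E + L = \frac{9587}{1133} - 550 = - \frac{613563}{1133}$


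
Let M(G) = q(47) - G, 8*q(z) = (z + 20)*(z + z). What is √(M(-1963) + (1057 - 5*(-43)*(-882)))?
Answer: I*√743291/2 ≈ 431.07*I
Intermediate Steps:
q(z) = z*(20 + z)/4 (q(z) = ((z + 20)*(z + z))/8 = ((20 + z)*(2*z))/8 = (2*z*(20 + z))/8 = z*(20 + z)/4)
M(G) = 3149/4 - G (M(G) = (¼)*47*(20 + 47) - G = (¼)*47*67 - G = 3149/4 - G)
√(M(-1963) + (1057 - 5*(-43)*(-882))) = √((3149/4 - 1*(-1963)) + (1057 - 5*(-43)*(-882))) = √((3149/4 + 1963) + (1057 + 215*(-882))) = √(11001/4 + (1057 - 189630)) = √(11001/4 - 188573) = √(-743291/4) = I*√743291/2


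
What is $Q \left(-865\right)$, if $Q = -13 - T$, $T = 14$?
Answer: $23355$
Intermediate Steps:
$Q = -27$ ($Q = -13 - 14 = -27$)
$Q \left(-865\right) = \left(-27\right) \left(-865\right) = 23355$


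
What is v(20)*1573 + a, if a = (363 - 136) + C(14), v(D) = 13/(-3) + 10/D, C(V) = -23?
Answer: -34955/6 ≈ -5825.8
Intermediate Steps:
v(D) = -13/3 + 10/D (v(D) = 13*(-1/3) + 10/D = -13/3 + 10/D)
a = 204 (a = (363 - 136) - 23 = 227 - 23 = 204)
v(20)*1573 + a = (-13/3 + 10/20)*1573 + 204 = (-13/3 + 10*(1/20))*1573 + 204 = (-13/3 + 1/2)*1573 + 204 = -23/6*1573 + 204 = -36179/6 + 204 = -34955/6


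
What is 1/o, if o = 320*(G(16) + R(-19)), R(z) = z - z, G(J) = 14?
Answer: 1/4480 ≈ 0.00022321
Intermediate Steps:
R(z) = 0
o = 4480 (o = 320*(14 + 0) = 320*14 = 4480)
1/o = 1/4480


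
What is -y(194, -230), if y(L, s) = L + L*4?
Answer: -970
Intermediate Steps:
y(L, s) = 5*L (y(L, s) = L + 4*L = 5*L)
-y(194, -230) = -5*194 = -1*970 = -970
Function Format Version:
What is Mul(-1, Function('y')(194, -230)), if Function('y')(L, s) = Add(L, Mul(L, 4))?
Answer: -970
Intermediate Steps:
Function('y')(L, s) = Mul(5, L) (Function('y')(L, s) = Add(L, Mul(4, L)) = Mul(5, L))
Mul(-1, Function('y')(194, -230)) = Mul(-1, Mul(5, 194)) = Mul(-1, 970) = -970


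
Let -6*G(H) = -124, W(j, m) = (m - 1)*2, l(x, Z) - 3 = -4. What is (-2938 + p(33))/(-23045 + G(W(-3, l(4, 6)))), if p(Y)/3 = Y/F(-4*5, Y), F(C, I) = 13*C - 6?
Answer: 2344821/18373418 ≈ 0.12762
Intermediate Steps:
l(x, Z) = -1 (l(x, Z) = 3 - 4 = -1)
F(C, I) = -6 + 13*C
W(j, m) = -2 + 2*m (W(j, m) = (-1 + m)*2 = -2 + 2*m)
G(H) = 62/3 (G(H) = -⅙*(-124) = 62/3)
p(Y) = -3*Y/266 (p(Y) = 3*(Y/(-6 + 13*(-4*5))) = 3*(Y/(-6 + 13*(-20))) = 3*(Y/(-6 - 260)) = 3*(Y/(-266)) = 3*(Y*(-1/266)) = 3*(-Y/266) = -3*Y/266)
(-2938 + p(33))/(-23045 + G(W(-3, l(4, 6)))) = (-2938 - 3/266*33)/(-23045 + 62/3) = (-2938 - 99/266)/(-69073/3) = -781607/266*(-3/69073) = 2344821/18373418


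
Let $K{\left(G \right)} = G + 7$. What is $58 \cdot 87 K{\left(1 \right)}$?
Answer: $40368$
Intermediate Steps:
$K{\left(G \right)} = 7 + G$
$58 \cdot 87 K{\left(1 \right)} = 58 \cdot 87 \left(7 + 1\right) = 5046 \cdot 8 = 40368$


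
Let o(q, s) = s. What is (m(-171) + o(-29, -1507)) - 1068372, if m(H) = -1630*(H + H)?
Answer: -512419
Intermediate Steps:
m(H) = -3260*H
(m(-171) + o(-29, -1507)) - 1068372 = (-3260*(-171) - 1507) - 1068372 = (557460 - 1507) - 1068372 = 555953 - 1068372 = -512419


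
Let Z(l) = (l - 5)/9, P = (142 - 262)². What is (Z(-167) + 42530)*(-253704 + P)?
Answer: -30519077264/3 ≈ -1.0173e+10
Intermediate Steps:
P = 14400 (P = (-120)² = 14400)
Z(l) = -5/9 + l/9 (Z(l) = (-5 + l)*(⅑) = -5/9 + l/9)
(Z(-167) + 42530)*(-253704 + P) = ((-5/9 + (⅑)*(-167)) + 42530)*(-253704 + 14400) = ((-5/9 - 167/9) + 42530)*(-239304) = (-172/9 + 42530)*(-239304) = (382598/9)*(-239304) = -30519077264/3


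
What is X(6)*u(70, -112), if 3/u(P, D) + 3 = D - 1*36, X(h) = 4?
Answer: -12/151 ≈ -0.079470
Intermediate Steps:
u(P, D) = 3/(-39 + D) (u(P, D) = 3/(-3 + (D - 1*36)) = 3/(-3 + (D - 36)) = 3/(-3 + (-36 + D)) = 3/(-39 + D))
X(6)*u(70, -112) = 4*(3/(-39 - 112)) = 4*(3/(-151)) = 4*(3*(-1/151)) = 4*(-3/151) = -12/151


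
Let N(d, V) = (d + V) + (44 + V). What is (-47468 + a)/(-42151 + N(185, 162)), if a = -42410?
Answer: 44939/20799 ≈ 2.1606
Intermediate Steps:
N(d, V) = 44 + d + 2*V (N(d, V) = (V + d) + (44 + V) = 44 + d + 2*V)
(-47468 + a)/(-42151 + N(185, 162)) = (-47468 - 42410)/(-42151 + (44 + 185 + 2*162)) = -89878/(-42151 + (44 + 185 + 324)) = -89878/(-42151 + 553) = -89878/(-41598) = -89878*(-1/41598) = 44939/20799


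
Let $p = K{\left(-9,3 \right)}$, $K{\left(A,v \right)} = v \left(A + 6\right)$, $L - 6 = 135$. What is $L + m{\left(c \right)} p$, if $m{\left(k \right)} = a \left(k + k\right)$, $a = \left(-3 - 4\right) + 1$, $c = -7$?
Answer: $-615$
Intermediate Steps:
$L = 141$ ($L = 6 + 135 = 141$)
$a = -6$ ($a = -7 + 1 = -6$)
$K{\left(A,v \right)} = v \left(6 + A\right)$
$p = -9$ ($p = 3 \left(6 - 9\right) = 3 \left(-3\right) = -9$)
$m{\left(k \right)} = - 12 k$ ($m{\left(k \right)} = - 6 \left(k + k\right) = - 6 \cdot 2 k = - 12 k$)
$L + m{\left(c \right)} p = 141 + \left(-12\right) \left(-7\right) \left(-9\right) = 141 + 84 \left(-9\right) = 141 - 756 = -615$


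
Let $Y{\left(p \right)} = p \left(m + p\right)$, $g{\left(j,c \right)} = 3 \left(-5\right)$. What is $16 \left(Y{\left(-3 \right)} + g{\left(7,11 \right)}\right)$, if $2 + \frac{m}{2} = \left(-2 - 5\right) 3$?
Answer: $2112$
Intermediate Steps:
$g{\left(j,c \right)} = -15$
$m = -46$ ($m = -4 + 2 \left(-2 - 5\right) 3 = -4 + 2 \left(\left(-7\right) 3\right) = -4 + 2 \left(-21\right) = -4 - 42 = -46$)
$Y{\left(p \right)} = p \left(-46 + p\right)$
$16 \left(Y{\left(-3 \right)} + g{\left(7,11 \right)}\right) = 16 \left(- 3 \left(-46 - 3\right) - 15\right) = 16 \left(\left(-3\right) \left(-49\right) - 15\right) = 16 \left(147 - 15\right) = 16 \cdot 132 = 2112$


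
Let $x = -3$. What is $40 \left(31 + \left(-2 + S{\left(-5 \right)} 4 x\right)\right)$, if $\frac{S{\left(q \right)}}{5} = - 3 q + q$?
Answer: $-22840$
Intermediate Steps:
$S{\left(q \right)} = - 10 q$ ($S{\left(q \right)} = 5 \left(- 3 q + q\right) = 5 \left(- 2 q\right) = - 10 q$)
$40 \left(31 + \left(-2 + S{\left(-5 \right)} 4 x\right)\right) = 40 \left(31 + \left(-2 + \left(-10\right) \left(-5\right) 4 \left(-3\right)\right)\right) = 40 \left(31 + \left(-2 + 50 \left(-12\right)\right)\right) = 40 \left(31 - 602\right) = 40 \left(-571\right) = -22840$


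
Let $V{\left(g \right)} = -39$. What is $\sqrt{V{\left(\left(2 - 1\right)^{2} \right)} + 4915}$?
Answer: $2 \sqrt{1219} \approx 69.828$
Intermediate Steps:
$\sqrt{V{\left(\left(2 - 1\right)^{2} \right)} + 4915} = \sqrt{-39 + 4915} = \sqrt{4876} = 2 \sqrt{1219}$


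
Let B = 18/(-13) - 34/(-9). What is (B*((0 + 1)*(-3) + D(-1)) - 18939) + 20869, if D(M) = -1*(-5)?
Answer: 226370/117 ≈ 1934.8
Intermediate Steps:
D(M) = 5
B = 280/117 (B = 18*(-1/13) - 34*(-1/9) = -18/13 + 34/9 = 280/117 ≈ 2.3932)
(B*((0 + 1)*(-3) + D(-1)) - 18939) + 20869 = (280*((0 + 1)*(-3) + 5)/117 - 18939) + 20869 = (280*(1*(-3) + 5)/117 - 18939) + 20869 = (280*(-3 + 5)/117 - 18939) + 20869 = ((280/117)*2 - 18939) + 20869 = (560/117 - 18939) + 20869 = -2215303/117 + 20869 = 226370/117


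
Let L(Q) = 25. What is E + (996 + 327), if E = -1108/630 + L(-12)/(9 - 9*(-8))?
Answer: 3746594/2835 ≈ 1321.6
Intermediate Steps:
E = -4111/2835 (E = -1108/630 + 25/(9 - 9*(-8)) = -1108*1/630 + 25/(9 + 72) = -554/315 + 25/81 = -4111/2835 ≈ -1.4501)
E + (996 + 327) = -4111/2835 + (996 + 327) = -4111/2835 + 1323 = 3746594/2835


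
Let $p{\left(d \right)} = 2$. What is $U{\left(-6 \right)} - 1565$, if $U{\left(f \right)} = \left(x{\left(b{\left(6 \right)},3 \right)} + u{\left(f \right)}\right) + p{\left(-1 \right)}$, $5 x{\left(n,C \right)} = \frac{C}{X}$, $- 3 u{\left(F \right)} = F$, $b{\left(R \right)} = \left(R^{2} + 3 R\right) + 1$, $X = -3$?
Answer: $- \frac{7806}{5} \approx -1561.2$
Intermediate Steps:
$b{\left(R \right)} = 1 + R^{2} + 3 R$
$u{\left(F \right)} = - \frac{F}{3}$
$x{\left(n,C \right)} = - \frac{C}{15}$ ($x{\left(n,C \right)} = \frac{C \frac{1}{-3}}{5} = \frac{C \left(- \frac{1}{3}\right)}{5} = \frac{\left(- \frac{1}{3}\right) C}{5} = - \frac{C}{15}$)
$U{\left(f \right)} = \frac{9}{5} - \frac{f}{3}$ ($U{\left(f \right)} = \left(\left(- \frac{1}{15}\right) 3 - \frac{f}{3}\right) + 2 = \left(- \frac{1}{5} - \frac{f}{3}\right) + 2 = \frac{9}{5} - \frac{f}{3}$)
$U{\left(-6 \right)} - 1565 = \left(\frac{9}{5} - -2\right) - 1565 = \left(\frac{9}{5} + 2\right) - 1565 = \frac{19}{5} - 1565 = - \frac{7806}{5}$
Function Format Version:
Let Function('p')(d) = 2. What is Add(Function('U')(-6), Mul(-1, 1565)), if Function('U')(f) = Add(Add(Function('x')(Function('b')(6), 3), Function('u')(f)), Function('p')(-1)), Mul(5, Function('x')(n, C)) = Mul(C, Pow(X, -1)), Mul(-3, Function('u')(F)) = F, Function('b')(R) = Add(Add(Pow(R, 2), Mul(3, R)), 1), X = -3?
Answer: Rational(-7806, 5) ≈ -1561.2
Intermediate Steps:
Function('b')(R) = Add(1, Pow(R, 2), Mul(3, R))
Function('u')(F) = Mul(Rational(-1, 3), F)
Function('x')(n, C) = Mul(Rational(-1, 15), C) (Function('x')(n, C) = Mul(Rational(1, 5), Mul(C, Pow(-3, -1))) = Mul(Rational(1, 5), Mul(C, Rational(-1, 3))) = Mul(Rational(1, 5), Mul(Rational(-1, 3), C)) = Mul(Rational(-1, 15), C))
Function('U')(f) = Add(Rational(9, 5), Mul(Rational(-1, 3), f)) (Function('U')(f) = Add(Add(Mul(Rational(-1, 15), 3), Mul(Rational(-1, 3), f)), 2) = Add(Add(Rational(-1, 5), Mul(Rational(-1, 3), f)), 2) = Add(Rational(9, 5), Mul(Rational(-1, 3), f)))
Add(Function('U')(-6), Mul(-1, 1565)) = Add(Add(Rational(9, 5), Mul(Rational(-1, 3), -6)), Mul(-1, 1565)) = Add(Add(Rational(9, 5), 2), -1565) = Add(Rational(19, 5), -1565) = Rational(-7806, 5)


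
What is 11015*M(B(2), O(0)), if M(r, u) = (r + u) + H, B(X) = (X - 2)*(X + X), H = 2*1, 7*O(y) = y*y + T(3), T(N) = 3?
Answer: 187255/7 ≈ 26751.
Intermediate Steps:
O(y) = 3/7 + y²/7 (O(y) = (y*y + 3)/7 = (y² + 3)/7 = (3 + y²)/7 = 3/7 + y²/7)
H = 2
B(X) = 2*X*(-2 + X) (B(X) = (-2 + X)*(2*X) = 2*X*(-2 + X))
M(r, u) = 2 + r + u (M(r, u) = (r + u) + 2 = 2 + r + u)
11015*M(B(2), O(0)) = 11015*(2 + 2*2*(-2 + 2) + (3/7 + (⅐)*0²)) = 11015*(2 + 2*2*0 + (3/7 + (⅐)*0)) = 11015*(2 + 0 + (3/7 + 0)) = 11015*(2 + 0 + 3/7) = 11015*(17/7) = 187255/7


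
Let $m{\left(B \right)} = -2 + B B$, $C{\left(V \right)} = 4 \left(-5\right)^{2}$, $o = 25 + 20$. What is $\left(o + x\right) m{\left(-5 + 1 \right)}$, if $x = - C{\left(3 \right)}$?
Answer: $-770$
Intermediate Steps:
$o = 45$
$C{\left(V \right)} = 100$ ($C{\left(V \right)} = 4 \cdot 25 = 100$)
$x = -100$ ($x = \left(-1\right) 100 = -100$)
$m{\left(B \right)} = -2 + B^{2}$
$\left(o + x\right) m{\left(-5 + 1 \right)} = \left(45 - 100\right) \left(-2 + \left(-5 + 1\right)^{2}\right) = - 55 \left(-2 + \left(-4\right)^{2}\right) = - 55 \left(-2 + 16\right) = \left(-55\right) 14 = -770$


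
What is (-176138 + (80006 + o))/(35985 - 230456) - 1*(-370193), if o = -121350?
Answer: 71992020385/194471 ≈ 3.7019e+5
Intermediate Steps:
(-176138 + (80006 + o))/(35985 - 230456) - 1*(-370193) = (-176138 + (80006 - 121350))/(35985 - 230456) - 1*(-370193) = (-176138 - 41344)/(-194471) + 370193 = -217482*(-1/194471) + 370193 = 217482/194471 + 370193 = 71992020385/194471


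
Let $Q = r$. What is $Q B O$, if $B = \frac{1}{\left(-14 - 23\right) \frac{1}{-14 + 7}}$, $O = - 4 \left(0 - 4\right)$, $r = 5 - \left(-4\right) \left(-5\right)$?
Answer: $- \frac{1680}{37} \approx -45.405$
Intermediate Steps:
$r = -15$ ($r = 5 - 20 = -15$)
$Q = -15$
$O = 16$ ($O = \left(-4\right) \left(-4\right) = 16$)
$B = \frac{7}{37}$ ($B = \frac{1}{\left(-37\right) \frac{1}{-7}} = \frac{1}{\left(-37\right) \left(- \frac{1}{7}\right)} = \frac{1}{\frac{37}{7}} = \frac{7}{37} \approx 0.18919$)
$Q B O = \left(-15\right) \frac{7}{37} \cdot 16 = \left(- \frac{105}{37}\right) 16 = - \frac{1680}{37}$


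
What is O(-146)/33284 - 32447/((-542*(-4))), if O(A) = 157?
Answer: -1719149/114904 ≈ -14.962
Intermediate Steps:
O(-146)/33284 - 32447/((-542*(-4))) = 157/33284 - 32447/((-542*(-4))) = 157*(1/33284) - 32447/2168 = 1/212 - 32447*1/2168 = 1/212 - 32447/2168 = -1719149/114904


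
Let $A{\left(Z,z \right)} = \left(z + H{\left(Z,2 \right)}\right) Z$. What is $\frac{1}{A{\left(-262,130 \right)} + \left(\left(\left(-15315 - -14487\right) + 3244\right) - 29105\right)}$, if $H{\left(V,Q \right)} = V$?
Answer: $\frac{1}{7895} \approx 0.00012666$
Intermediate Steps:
$A{\left(Z,z \right)} = Z \left(Z + z\right)$ ($A{\left(Z,z \right)} = \left(z + Z\right) Z = \left(Z + z\right) Z = Z \left(Z + z\right)$)
$\frac{1}{A{\left(-262,130 \right)} + \left(\left(\left(-15315 - -14487\right) + 3244\right) - 29105\right)} = \frac{1}{- 262 \left(-262 + 130\right) + \left(\left(\left(-15315 - -14487\right) + 3244\right) - 29105\right)} = \frac{1}{\left(-262\right) \left(-132\right) + \left(\left(\left(-15315 + 14487\right) + 3244\right) - 29105\right)} = \frac{1}{34584 + \left(\left(-828 + 3244\right) - 29105\right)} = \frac{1}{34584 + \left(2416 - 29105\right)} = \frac{1}{34584 - 26689} = \frac{1}{7895}$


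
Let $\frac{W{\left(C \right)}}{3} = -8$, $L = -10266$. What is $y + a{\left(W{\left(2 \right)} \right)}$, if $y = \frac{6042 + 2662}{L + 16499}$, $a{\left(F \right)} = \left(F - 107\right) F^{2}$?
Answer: $- \frac{470308544}{6233} \approx -75455.0$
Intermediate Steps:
$W{\left(C \right)} = -24$ ($W{\left(C \right)} = 3 \left(-8\right) = -24$)
$a{\left(F \right)} = F^{2} \left(-107 + F\right)$ ($a{\left(F \right)} = \left(F - 107\right) F^{2} = \left(-107 + F\right) F^{2} = F^{2} \left(-107 + F\right)$)
$y = \frac{8704}{6233}$ ($y = \frac{6042 + 2662}{-10266 + 16499} = \frac{8704}{6233} \approx 1.3964$)
$y + a{\left(W{\left(2 \right)} \right)} = \frac{8704}{6233} + \left(-24\right)^{2} \left(-107 - 24\right) = \frac{8704}{6233} + 576 \left(-131\right) = \frac{8704}{6233} - 75456 = - \frac{470308544}{6233}$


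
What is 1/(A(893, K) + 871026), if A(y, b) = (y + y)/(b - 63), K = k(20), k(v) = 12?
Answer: 51/44420540 ≈ 1.1481e-6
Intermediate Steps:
K = 12
A(y, b) = 2*y/(-63 + b) (A(y, b) = (2*y)/(-63 + b) = 2*y/(-63 + b))
1/(A(893, K) + 871026) = 1/(2*893/(-63 + 12) + 871026) = 1/(2*893/(-51) + 871026) = 1/(2*893*(-1/51) + 871026) = 1/(-1786/51 + 871026) = 1/(44420540/51) = 51/44420540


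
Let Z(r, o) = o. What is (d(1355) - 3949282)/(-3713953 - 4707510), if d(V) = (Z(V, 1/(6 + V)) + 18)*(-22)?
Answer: 5375511780/11461611143 ≈ 0.46900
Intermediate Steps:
d(V) = -396 - 22/(6 + V) (d(V) = (1/(6 + V) + 18)*(-22) = (18 + 1/(6 + V))*(-22) = -396 - 22/(6 + V))
(d(1355) - 3949282)/(-3713953 - 4707510) = (22*(-109 - 18*1355)/(6 + 1355) - 3949282)/(-3713953 - 4707510) = (22*(-109 - 24390)/1361 - 3949282)/(-8421463) = (22*(1/1361)*(-24499) - 3949282)*(-1/8421463) = (-538978/1361 - 3949282)*(-1/8421463) = -5375511780/1361*(-1/8421463) = 5375511780/11461611143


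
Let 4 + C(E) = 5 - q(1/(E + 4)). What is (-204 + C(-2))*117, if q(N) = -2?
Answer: -23517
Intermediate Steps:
C(E) = 3 (C(E) = -4 + (5 - 1*(-2)) = -4 + (5 + 2) = -4 + 7 = 3)
(-204 + C(-2))*117 = (-204 + 3)*117 = -201*117 = -23517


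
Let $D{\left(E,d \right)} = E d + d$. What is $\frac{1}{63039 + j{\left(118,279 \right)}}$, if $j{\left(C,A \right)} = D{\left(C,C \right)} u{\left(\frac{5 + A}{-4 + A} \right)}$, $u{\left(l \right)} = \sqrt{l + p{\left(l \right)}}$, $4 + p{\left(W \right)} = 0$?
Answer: $\frac{5778575}{417907941233} - \frac{280840 i \sqrt{561}}{1253723823699} \approx 1.3827 \cdot 10^{-5} - 5.3057 \cdot 10^{-6} i$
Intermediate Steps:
$p{\left(W \right)} = -4$ ($p{\left(W \right)} = -4 + 0 = -4$)
$D{\left(E,d \right)} = d + E d$
$u{\left(l \right)} = \sqrt{-4 + l}$ ($u{\left(l \right)} = \sqrt{l - 4} = \sqrt{-4 + l}$)
$j{\left(C,A \right)} = C \sqrt{-4 + \frac{5 + A}{-4 + A}} \left(1 + C\right)$ ($j{\left(C,A \right)} = C \left(1 + C\right) \sqrt{-4 + \frac{5 + A}{-4 + A}} = C \sqrt{-4 + \frac{5 + A}{-4 + A}} \left(1 + C\right)$)
$\frac{1}{63039 + j{\left(118,279 \right)}} = \frac{1}{63039 + 118 \sqrt{3} \sqrt{\frac{7 - 279}{-4 + 279}} \left(1 + 118\right)} = \frac{1}{63039 + 118 \sqrt{3} \sqrt{\frac{7 - 279}{275}} \cdot 119} = \frac{1}{63039 + 118 \sqrt{3} \sqrt{\frac{1}{275} \left(-272\right)} 119} = \frac{1}{63039 + 118 \sqrt{3} \sqrt{- \frac{272}{275}} \cdot 119} = \frac{1}{63039 + 118 \sqrt{3} \frac{4 i \sqrt{187}}{55} \cdot 119} = \frac{1}{63039 + \frac{56168 i \sqrt{561}}{55}}$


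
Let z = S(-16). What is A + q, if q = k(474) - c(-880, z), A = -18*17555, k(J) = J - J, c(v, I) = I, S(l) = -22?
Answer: -315968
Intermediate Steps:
z = -22
k(J) = 0
A = -315990
q = 22 (q = 0 - 1*(-22) = 0 + 22 = 22)
A + q = -315990 + 22 = -315968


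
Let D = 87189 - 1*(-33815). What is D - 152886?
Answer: -31882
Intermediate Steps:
D = 121004 (D = 87189 + 33815 = 121004)
D - 152886 = 121004 - 152886 = -31882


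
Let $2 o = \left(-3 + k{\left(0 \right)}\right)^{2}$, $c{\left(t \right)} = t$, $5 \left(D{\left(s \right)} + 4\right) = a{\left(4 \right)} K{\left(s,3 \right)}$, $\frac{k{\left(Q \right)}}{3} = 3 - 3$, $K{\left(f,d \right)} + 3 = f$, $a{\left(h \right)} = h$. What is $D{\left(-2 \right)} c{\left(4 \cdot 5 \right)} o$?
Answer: $-720$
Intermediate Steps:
$K{\left(f,d \right)} = -3 + f$
$k{\left(Q \right)} = 0$ ($k{\left(Q \right)} = 3 \left(3 - 3\right) = 3 \cdot 0 = 0$)
$D{\left(s \right)} = - \frac{32}{5} + \frac{4 s}{5}$ ($D{\left(s \right)} = -4 + \frac{4 \left(-3 + s\right)}{5} = -4 + \frac{-12 + 4 s}{5} = -4 + \left(- \frac{12}{5} + \frac{4 s}{5}\right) = - \frac{32}{5} + \frac{4 s}{5}$)
$o = \frac{9}{2}$ ($o = \frac{\left(-3 + 0\right)^{2}}{2} = \frac{\left(-3\right)^{2}}{2} = \frac{1}{2} \cdot 9 = \frac{9}{2} \approx 4.5$)
$D{\left(-2 \right)} c{\left(4 \cdot 5 \right)} o = \left(- \frac{32}{5} + \frac{4}{5} \left(-2\right)\right) 4 \cdot 5 \cdot \frac{9}{2} = \left(- \frac{32}{5} - \frac{8}{5}\right) 20 \cdot \frac{9}{2} = \left(-8\right) 20 \cdot \frac{9}{2} = \left(-160\right) \frac{9}{2} = -720$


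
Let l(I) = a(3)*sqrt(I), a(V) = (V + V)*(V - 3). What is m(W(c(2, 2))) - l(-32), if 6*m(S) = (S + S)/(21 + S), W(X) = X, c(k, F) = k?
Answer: 2/69 ≈ 0.028986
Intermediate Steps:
a(V) = 2*V*(-3 + V) (a(V) = (2*V)*(-3 + V) = 2*V*(-3 + V))
m(S) = S/(3*(21 + S)) (m(S) = ((S + S)/(21 + S))/6 = ((2*S)/(21 + S))/6 = (2*S/(21 + S))/6 = S/(3*(21 + S)))
l(I) = 0 (l(I) = (2*3*(-3 + 3))*sqrt(I) = (2*3*0)*sqrt(I) = 0*sqrt(I) = 0)
m(W(c(2, 2))) - l(-32) = (1/3)*2/(21 + 2) - 1*0 = (1/3)*2/23 + 0 = (1/3)*2*(1/23) + 0 = 2/69 + 0 = 2/69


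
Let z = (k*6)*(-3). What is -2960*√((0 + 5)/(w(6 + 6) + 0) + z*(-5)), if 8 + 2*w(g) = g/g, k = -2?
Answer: -2960*I*√8890/7 ≈ -39870.0*I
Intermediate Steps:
w(g) = -7/2 (w(g) = -4 + (g/g)/2 = -4 + (½)*1 = -4 + ½ = -7/2)
z = 36 (z = -2*6*(-3) = -12*(-3) = 36)
-2960*√((0 + 5)/(w(6 + 6) + 0) + z*(-5)) = -2960*√((0 + 5)/(-7/2 + 0) + 36*(-5)) = -2960*√(5/(-7/2) - 180) = -2960*√(5*(-2/7) - 180) = -2960*√(-10/7 - 180) = -2960*I*√8890/7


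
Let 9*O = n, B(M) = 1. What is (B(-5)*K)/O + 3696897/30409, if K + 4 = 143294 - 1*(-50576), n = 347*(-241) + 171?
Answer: 127735397643/1268906752 ≈ 100.67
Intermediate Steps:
n = -83456 (n = -83627 + 171 = -83456)
K = 193866 (K = -4 + (143294 - 1*(-50576)) = -4 + (143294 + 50576) = -4 + 193870 = 193866)
O = -83456/9 (O = (1/9)*(-83456) = -83456/9 ≈ -9272.9)
(B(-5)*K)/O + 3696897/30409 = (1*193866)/(-83456/9) + 3696897/30409 = 193866*(-9/83456) + 3696897*(1/30409) = -872397/41728 + 3696897/30409 = 127735397643/1268906752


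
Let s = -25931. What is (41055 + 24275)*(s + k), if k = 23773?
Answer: -140982140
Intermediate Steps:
(41055 + 24275)*(s + k) = (41055 + 24275)*(-25931 + 23773) = 65330*(-2158) = -140982140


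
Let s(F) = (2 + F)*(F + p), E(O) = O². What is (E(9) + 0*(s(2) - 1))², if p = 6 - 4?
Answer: 6561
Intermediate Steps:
p = 2
s(F) = (2 + F)² (s(F) = (2 + F)*(F + 2) = (2 + F)*(2 + F) = (2 + F)²)
(E(9) + 0*(s(2) - 1))² = (9² + 0*((4 + 2² + 4*2) - 1))² = (81 + 0*((4 + 4 + 8) - 1))² = (81 + 0*(16 - 1))² = (81 + 0*15)² = (81 + 0)² = 81² = 6561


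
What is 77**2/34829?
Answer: 5929/34829 ≈ 0.17023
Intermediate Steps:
77**2/34829 = 5929*(1/34829) = 5929/34829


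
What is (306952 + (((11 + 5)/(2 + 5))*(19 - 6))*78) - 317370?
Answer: -56702/7 ≈ -8100.3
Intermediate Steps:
(306952 + (((11 + 5)/(2 + 5))*(19 - 6))*78) - 317370 = (306952 + ((16/7)*13)*78) - 317370 = (306952 + (208/7)*78) - 317370 = (306952 + 16224/7) - 317370 = 2164888/7 - 317370 = -56702/7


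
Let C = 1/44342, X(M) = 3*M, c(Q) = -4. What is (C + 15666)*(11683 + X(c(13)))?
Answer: 8107397552683/44342 ≈ 1.8284e+8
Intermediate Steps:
C = 1/44342 ≈ 2.2552e-5
(C + 15666)*(11683 + X(c(13))) = (1/44342 + 15666)*(11683 + 3*(-4)) = 694661773*(11683 - 12)/44342 = (694661773/44342)*11671 = 8107397552683/44342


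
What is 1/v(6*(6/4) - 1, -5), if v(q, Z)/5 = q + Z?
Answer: 1/15 ≈ 0.066667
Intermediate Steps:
v(q, Z) = 5*Z + 5*q (v(q, Z) = 5*(q + Z) = 5*(Z + q) = 5*Z + 5*q)
1/v(6*(6/4) - 1, -5) = 1/(5*(-5) + 5*(6*(6/4) - 1)) = 1/(-25 + 5*(6*(6*(¼)) - 1)) = 1/(-25 + 5*(6*(3/2) - 1)) = 1/(-25 + 5*(9 - 1)) = 1/(-25 + 5*8) = 1/(-25 + 40) = 1/15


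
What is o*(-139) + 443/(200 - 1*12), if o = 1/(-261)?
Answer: 141755/49068 ≈ 2.8890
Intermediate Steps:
o = -1/261 ≈ -0.0038314
o*(-139) + 443/(200 - 1*12) = -1/261*(-139) + 443/(200 - 1*12) = 139/261 + 443/(200 - 12) = 139/261 + 443/188 = 141755/49068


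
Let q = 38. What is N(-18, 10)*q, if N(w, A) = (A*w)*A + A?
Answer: -68020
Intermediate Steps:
N(w, A) = A + w*A² (N(w, A) = w*A² + A = A + w*A²)
N(-18, 10)*q = (10*(1 + 10*(-18)))*38 = (10*(1 - 180))*38 = (10*(-179))*38 = -1790*38 = -68020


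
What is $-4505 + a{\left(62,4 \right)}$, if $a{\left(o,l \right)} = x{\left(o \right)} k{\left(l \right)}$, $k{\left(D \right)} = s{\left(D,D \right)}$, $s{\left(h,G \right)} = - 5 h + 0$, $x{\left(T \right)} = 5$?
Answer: $-4605$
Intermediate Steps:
$s{\left(h,G \right)} = - 5 h$
$k{\left(D \right)} = - 5 D$
$a{\left(o,l \right)} = - 25 l$ ($a{\left(o,l \right)} = 5 \left(- 5 l\right) = - 25 l$)
$-4505 + a{\left(62,4 \right)} = -4505 - 100 = -4605$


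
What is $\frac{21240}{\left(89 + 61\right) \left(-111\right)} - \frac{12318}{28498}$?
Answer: $- \frac{4502179}{2636065} \approx -1.7079$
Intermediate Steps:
$\frac{21240}{\left(89 + 61\right) \left(-111\right)} - \frac{12318}{28498} = \frac{21240}{150 \left(-111\right)} - \frac{6159}{14249} = \frac{21240}{-16650} - \frac{6159}{14249} = 21240 \left(- \frac{1}{16650}\right) - \frac{6159}{14249} = - \frac{236}{185} - \frac{6159}{14249} = - \frac{4502179}{2636065}$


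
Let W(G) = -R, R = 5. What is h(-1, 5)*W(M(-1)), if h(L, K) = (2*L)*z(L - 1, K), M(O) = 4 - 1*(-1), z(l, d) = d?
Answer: 50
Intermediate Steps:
M(O) = 5 (M(O) = 4 + 1 = 5)
W(G) = -5 (W(G) = -1*5 = -5)
h(L, K) = 2*K*L (h(L, K) = (2*L)*K = 2*K*L)
h(-1, 5)*W(M(-1)) = (2*5*(-1))*(-5) = -10*(-5) = 50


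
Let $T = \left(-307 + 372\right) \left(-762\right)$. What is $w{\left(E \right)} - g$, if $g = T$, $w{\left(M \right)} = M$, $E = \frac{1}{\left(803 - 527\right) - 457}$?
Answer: $\frac{8964929}{181} \approx 49530.0$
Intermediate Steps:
$E = - \frac{1}{181}$ ($E = \frac{1}{276 - 457} = \frac{1}{-181} = - \frac{1}{181} \approx -0.0055249$)
$T = -49530$ ($T = 65 \left(-762\right) = -49530$)
$g = -49530$
$w{\left(E \right)} - g = - \frac{1}{181} - -49530 = - \frac{1}{181} + 49530 = \frac{8964929}{181}$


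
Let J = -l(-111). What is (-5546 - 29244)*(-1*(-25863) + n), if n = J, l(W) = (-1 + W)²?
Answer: -463368010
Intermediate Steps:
J = -12544 (J = -(-1 - 111)² = -1*(-112)² = -1*12544 = -12544)
n = -12544
(-5546 - 29244)*(-1*(-25863) + n) = (-5546 - 29244)*(-1*(-25863) - 12544) = -34790*(25863 - 12544) = -34790*13319 = -463368010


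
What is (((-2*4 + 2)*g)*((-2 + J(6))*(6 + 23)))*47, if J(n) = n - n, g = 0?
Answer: 0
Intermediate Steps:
J(n) = 0
(((-2*4 + 2)*g)*((-2 + J(6))*(6 + 23)))*47 = (((-2*4 + 2)*0)*((-2 + 0)*(6 + 23)))*47 = (((-8 + 2)*0)*(-2*29))*47 = (-6*0*(-58))*47 = (0*(-58))*47 = 0*47 = 0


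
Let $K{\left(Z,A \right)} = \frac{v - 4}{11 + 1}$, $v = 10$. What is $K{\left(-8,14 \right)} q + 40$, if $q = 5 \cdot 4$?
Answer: $50$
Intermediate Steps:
$q = 20$
$K{\left(Z,A \right)} = \frac{1}{2}$ ($K{\left(Z,A \right)} = \frac{10 - 4}{11 + 1} = \frac{6}{12} = 6 \cdot \frac{1}{12} = \frac{1}{2}$)
$K{\left(-8,14 \right)} q + 40 = \frac{1}{2} \cdot 20 + 40 = 10 + 40 = 50$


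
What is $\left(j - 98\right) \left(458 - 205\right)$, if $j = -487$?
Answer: $-148005$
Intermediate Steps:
$\left(j - 98\right) \left(458 - 205\right) = \left(-487 - 98\right) \left(458 - 205\right) = \left(-585\right) 253 = -148005$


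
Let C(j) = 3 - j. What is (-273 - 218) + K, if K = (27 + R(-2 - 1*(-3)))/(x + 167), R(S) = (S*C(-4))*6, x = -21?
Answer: -71617/146 ≈ -490.53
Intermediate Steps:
R(S) = 42*S (R(S) = (S*(3 - 1*(-4)))*6 = (S*(3 + 4))*6 = (S*7)*6 = (7*S)*6 = 42*S)
K = 69/146 (K = (27 + 42*(-2 - 1*(-3)))/(-21 + 167) = (27 + 42*(-2 + 3))/146 = (27 + 42*1)*(1/146) = (27 + 42)*(1/146) = 69*(1/146) = 69/146 ≈ 0.47260)
(-273 - 218) + K = (-273 - 218) + 69/146 = -491 + 69/146 = -71617/146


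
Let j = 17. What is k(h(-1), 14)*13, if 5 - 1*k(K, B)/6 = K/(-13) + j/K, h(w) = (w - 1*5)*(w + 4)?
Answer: 1067/3 ≈ 355.67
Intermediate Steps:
h(w) = (-5 + w)*(4 + w) (h(w) = (w - 5)*(4 + w) = (-5 + w)*(4 + w))
k(K, B) = 30 - 102/K + 6*K/13 (k(K, B) = 30 - 6*(K/(-13) + 17/K) = 30 - 6*(K*(-1/13) + 17/K) = 30 - 6*(-K/13 + 17/K) = 30 - 6*(17/K - K/13) = 30 + (-102/K + 6*K/13) = 30 - 102/K + 6*K/13)
k(h(-1), 14)*13 = (30 - 102/(-20 + (-1)² - 1*(-1)) + 6*(-20 + (-1)² - 1*(-1))/13)*13 = (30 - 102/(-20 + 1 + 1) + 6*(-20 + 1 + 1)/13)*13 = (30 - 102/(-18) + (6/13)*(-18))*13 = (30 - 102*(-1/18) - 108/13)*13 = (30 + 17/3 - 108/13)*13 = (1067/39)*13 = 1067/3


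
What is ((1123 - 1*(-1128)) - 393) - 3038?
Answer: -1180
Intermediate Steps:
((1123 - 1*(-1128)) - 393) - 3038 = ((1123 + 1128) - 393) - 3038 = (2251 - 393) - 3038 = 1858 - 3038 = -1180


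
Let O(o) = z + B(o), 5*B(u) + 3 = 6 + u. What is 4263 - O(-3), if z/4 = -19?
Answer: 4339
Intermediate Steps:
z = -76 (z = 4*(-19) = -76)
B(u) = ⅗ + u/5 (B(u) = -⅗ + (6 + u)/5 = -⅗ + (6/5 + u/5) = ⅗ + u/5)
O(o) = -377/5 + o/5 (O(o) = -76 + (⅗ + o/5) = -377/5 + o/5)
4263 - O(-3) = 4263 - (-377/5 + (⅕)*(-3)) = 4263 - (-377/5 - ⅗) = 4263 - 1*(-76) = 4263 + 76 = 4339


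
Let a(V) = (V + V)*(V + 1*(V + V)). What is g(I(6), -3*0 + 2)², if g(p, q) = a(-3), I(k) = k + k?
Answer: 2916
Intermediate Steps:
I(k) = 2*k
a(V) = 6*V² (a(V) = (2*V)*(V + 1*(2*V)) = (2*V)*(V + 2*V) = (2*V)*(3*V) = 6*V²)
g(p, q) = 54 (g(p, q) = 6*(-3)² = 6*9 = 54)
g(I(6), -3*0 + 2)² = 54² = 2916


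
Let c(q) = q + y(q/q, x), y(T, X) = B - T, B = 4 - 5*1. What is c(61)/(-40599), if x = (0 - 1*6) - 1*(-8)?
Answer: -59/40599 ≈ -0.0014532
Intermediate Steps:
x = 2 (x = (0 - 6) + 8 = -6 + 8 = 2)
B = -1 (B = 4 - 5 = -1)
y(T, X) = -1 - T
c(q) = -2 + q (c(q) = q + (-1 - q/q) = q + (-1 - 1*1) = q + (-1 - 1) = q - 2 = -2 + q)
c(61)/(-40599) = (-2 + 61)/(-40599) = 59*(-1/40599) = -59/40599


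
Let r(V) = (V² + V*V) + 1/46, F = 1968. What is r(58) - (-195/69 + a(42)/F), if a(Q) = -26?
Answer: 152332847/22632 ≈ 6730.9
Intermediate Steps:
r(V) = 1/46 + 2*V² (r(V) = (V² + V²) + 1/46 = 2*V² + 1/46 = 1/46 + 2*V²)
r(58) - (-195/69 + a(42)/F) = (1/46 + 2*58²) - (-195/69 - 26/1968) = (1/46 + 2*3364) - (-195*1/69 - 26*1/1968) = (1/46 + 6728) - (-65/23 - 13/984) = 309489/46 - 1*(-64259/22632) = 309489/46 + 64259/22632 = 152332847/22632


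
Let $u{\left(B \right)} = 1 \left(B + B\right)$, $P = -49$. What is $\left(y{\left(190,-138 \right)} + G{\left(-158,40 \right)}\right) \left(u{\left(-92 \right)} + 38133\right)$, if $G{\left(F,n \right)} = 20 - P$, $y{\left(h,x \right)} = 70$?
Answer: $5274911$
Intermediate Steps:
$u{\left(B \right)} = 2 B$ ($u{\left(B \right)} = 1 \cdot 2 B = 2 B$)
$G{\left(F,n \right)} = 69$ ($G{\left(F,n \right)} = 20 - -49 = 20 + 49 = 69$)
$\left(y{\left(190,-138 \right)} + G{\left(-158,40 \right)}\right) \left(u{\left(-92 \right)} + 38133\right) = \left(70 + 69\right) \left(2 \left(-92\right) + 38133\right) = 139 \left(-184 + 38133\right) = 139 \cdot 37949 = 5274911$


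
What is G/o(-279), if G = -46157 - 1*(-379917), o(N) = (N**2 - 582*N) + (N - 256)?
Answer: 83440/59921 ≈ 1.3925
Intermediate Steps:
o(N) = -256 + N**2 - 581*N (o(N) = (N**2 - 582*N) + (-256 + N) = -256 + N**2 - 581*N)
G = 333760 (G = -46157 + 379917 = 333760)
G/o(-279) = 333760/(-256 + (-279)**2 - 581*(-279)) = 333760/(-256 + 77841 + 162099) = 333760/239684 = 333760*(1/239684) = 83440/59921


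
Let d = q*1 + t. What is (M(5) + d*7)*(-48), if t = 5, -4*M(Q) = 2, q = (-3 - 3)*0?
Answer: -1656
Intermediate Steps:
q = 0 (q = -6*0 = 0)
M(Q) = -½ (M(Q) = -¼*2 = -½)
d = 5 (d = 0*1 + 5 = 0 + 5 = 5)
(M(5) + d*7)*(-48) = (-½ + 5*7)*(-48) = (-½ + 35)*(-48) = (69/2)*(-48) = -1656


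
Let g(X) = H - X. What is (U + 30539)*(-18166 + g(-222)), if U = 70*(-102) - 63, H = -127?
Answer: -421704856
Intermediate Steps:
g(X) = -127 - X
U = -7203 (U = -7140 - 63 = -7203)
(U + 30539)*(-18166 + g(-222)) = (-7203 + 30539)*(-18166 + (-127 - 1*(-222))) = 23336*(-18166 + (-127 + 222)) = 23336*(-18166 + 95) = 23336*(-18071) = -421704856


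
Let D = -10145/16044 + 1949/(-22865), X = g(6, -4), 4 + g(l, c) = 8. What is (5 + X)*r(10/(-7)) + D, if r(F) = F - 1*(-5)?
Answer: 11528245319/366846060 ≈ 31.425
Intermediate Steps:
g(l, c) = 4 (g(l, c) = -4 + 8 = 4)
X = 4
r(F) = 5 + F (r(F) = F + 5 = 5 + F)
D = -263235181/366846060 (D = -10145*1/16044 + 1949*(-1/22865) = -10145/16044 - 1949/22865 = -263235181/366846060 ≈ -0.71756)
(5 + X)*r(10/(-7)) + D = (5 + 4)*(5 + 10/(-7)) - 263235181/366846060 = 9*(5 + 10*(-⅐)) - 263235181/366846060 = 9*(5 - 10/7) - 263235181/366846060 = 9*(25/7) - 263235181/366846060 = 225/7 - 263235181/366846060 = 11528245319/366846060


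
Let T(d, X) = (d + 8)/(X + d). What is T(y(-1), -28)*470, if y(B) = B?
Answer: -3290/29 ≈ -113.45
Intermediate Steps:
T(d, X) = (8 + d)/(X + d)
T(y(-1), -28)*470 = ((8 - 1)/(-28 - 1))*470 = (7/(-29))*470 = -1/29*7*470 = -7/29*470 = -3290/29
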